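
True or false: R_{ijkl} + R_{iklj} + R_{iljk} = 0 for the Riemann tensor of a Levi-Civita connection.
This is the first (algebraic) Bianchi identity.
True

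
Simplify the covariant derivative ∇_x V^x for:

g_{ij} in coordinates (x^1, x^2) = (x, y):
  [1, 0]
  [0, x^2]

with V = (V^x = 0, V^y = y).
Non-zero Christoffel symbols:
Γ^x_{y y} = -x
Γ^y_{x y} = 1/x
∇_x V^x = ∂_x V^x + Γ^x_{x j} V^j
  = (0) + (0)(0) + (0)(y)
  = 0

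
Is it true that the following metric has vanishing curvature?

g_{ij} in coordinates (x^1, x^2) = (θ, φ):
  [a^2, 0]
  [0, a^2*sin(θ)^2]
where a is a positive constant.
Non-zero Christoffel symbols:
Γ^θ_{φ φ} = -sin(2*θ)/2
Γ^φ_{θ φ} = 1/tan(θ)
Ricci tensor: R_{θθ} = 1, R_{θφ} = 0, R_{φφ} = sin(θ)^2
The Ricci tensor is non-zero, so the Riemann tensor is non-zero: not flat.
No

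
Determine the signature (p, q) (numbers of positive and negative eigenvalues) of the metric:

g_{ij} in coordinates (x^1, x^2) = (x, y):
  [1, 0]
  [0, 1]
The metric is diagonal, so its eigenvalues are the diagonal entries: 1, 1 (at a generic point, where coordinate-dependent entries are positive).
2 positive, 0 negative.
(2, 0) - Riemannian (positive definite)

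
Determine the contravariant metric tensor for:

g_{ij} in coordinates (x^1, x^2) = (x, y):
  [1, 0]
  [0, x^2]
The metric is diagonal, so g^{ij} is diagonal with entries 1/g_{ii}: diag(1, 1/(x^2)).
g^{ij}:
  [1, 0]
  [0, 1/x^2]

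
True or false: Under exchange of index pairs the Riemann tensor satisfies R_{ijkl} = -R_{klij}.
The pair-exchange symmetry has a plus sign: R_{ijkl} = +R_{klij}.
False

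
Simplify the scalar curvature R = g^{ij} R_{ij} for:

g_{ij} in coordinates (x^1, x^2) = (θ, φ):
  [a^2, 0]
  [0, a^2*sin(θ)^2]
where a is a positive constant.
Non-zero Christoffel symbols (Γ^k_{ij} = Γ^k_{ji}):
Γ^θ_{φ φ} = -sin(2*θ)/2
Γ^φ_{θ φ} = 1/tan(θ)
Ricci tensor (R_{ij} = R^k_{ikj}): R_{θθ} = 1, R_{θφ} = 0, R_{φφ} = sin(θ)^2
Inverse metric: g^{θθ} = 1/a^2, g^{φφ} = 1/(a^2*sin(θ)^2)
R = g^{ij} R_{ij} = (1/a^2)(1) + (1/(a^2*sin(θ)^2))(sin(θ)^2) = 2/a^2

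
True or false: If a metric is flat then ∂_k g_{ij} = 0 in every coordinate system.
Flatness means R^i_{jkl} = 0; the components can still vary, e.g. the flat plane in polar coordinates has g_{θθ} = r^2.
False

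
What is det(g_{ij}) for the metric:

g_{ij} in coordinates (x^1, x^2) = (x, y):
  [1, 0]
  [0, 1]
For a 2×2 metric: det(g) = g_{11}·g_{22} - g_{12}·g_{21}
= (1)·(1) - (0)·(0)
= 1 - 0
det(g) = 1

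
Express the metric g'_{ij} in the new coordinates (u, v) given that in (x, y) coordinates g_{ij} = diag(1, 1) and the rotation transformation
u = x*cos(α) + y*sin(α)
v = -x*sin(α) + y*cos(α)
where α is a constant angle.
Invert the transformation: x = u*cos(α) - v*sin(α), y = u*sin(α) + v*cos(α)
g'_{ij} = (∂x^k/∂x'^i)(∂x^l/∂x'^j) g_{kl}; with g_{kl} = δ_{kl} this is Σ_k (∂x^k/∂x'^i)(∂x^k/∂x'^j).
Jacobian: ∂x/∂u = cos(α), ∂x/∂v = -sin(α), ∂y/∂u = sin(α), ∂y/∂v = cos(α)
g'_{uu} = (cos(α))(cos(α)) + (sin(α))(sin(α)) = 1
g'_{uv} = (cos(α))(-sin(α)) + (sin(α))(cos(α)) = 0
g'_{vv} = (-sin(α))(-sin(α)) + (cos(α))(cos(α)) = 1
g'_{ij} = diag(1, 1)
The Euclidean metric is invariant under rotations.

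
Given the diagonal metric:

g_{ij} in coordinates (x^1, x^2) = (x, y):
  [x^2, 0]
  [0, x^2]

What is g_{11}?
With x^1 = x, x^2 = y, g_{11} = g_{xx} is the row-1, column-1 entry of the matrix.
g_{11} = x^2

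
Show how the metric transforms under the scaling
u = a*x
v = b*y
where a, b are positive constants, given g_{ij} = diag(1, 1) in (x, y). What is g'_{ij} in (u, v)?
Invert the transformation: x = u/a, y = v/b
g'_{ij} = (∂x^k/∂x'^i)(∂x^l/∂x'^j) g_{kl}; with g_{kl} = δ_{kl} this is Σ_k (∂x^k/∂x'^i)(∂x^k/∂x'^j).
Jacobian: ∂x/∂u = 1/a, ∂x/∂v = 0, ∂y/∂u = 0, ∂y/∂v = 1/b
g'_{uu} = (1/a)(1/a) + (0)(0) = 1/a^2
g'_{uv} = (1/a)(0) + (0)(1/b) = 0
g'_{vv} = (0)(0) + (1/b)(1/b) = 1/b^2
g'_{ij} = diag(1/a^2, 1/b^2)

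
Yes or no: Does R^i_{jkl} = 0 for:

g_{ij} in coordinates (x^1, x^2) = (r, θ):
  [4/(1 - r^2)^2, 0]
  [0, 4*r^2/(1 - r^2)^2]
Non-zero Christoffel symbols:
Γ^r_{r r} = 2*r/(1 - r^2)
Γ^r_{θ θ} = (r^3 + r)/(r^2 - 1)
Γ^θ_{r θ} = (-r^2 - 1)/(r^3 - r)
Ricci tensor: R_{rr} = -4/(r^2 - 1)^2, R_{rθ} = 0, R_{θθ} = -4*r^2/(r^2 - 1)^2
The Ricci tensor is non-zero, so the Riemann tensor is non-zero: not flat.
No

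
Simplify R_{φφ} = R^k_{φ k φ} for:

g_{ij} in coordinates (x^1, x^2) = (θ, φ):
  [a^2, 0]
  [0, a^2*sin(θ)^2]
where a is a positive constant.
Non-zero Christoffel symbols (Γ^k_{ij} = Γ^k_{ji}):
Γ^θ_{φ φ} = -sin(2*θ)/2
Γ^φ_{θ φ} = 1/tan(θ)
R^θ_{φ θ φ} = ∂_θ Γ^θ_{φ φ} - ∂_φ Γ^θ_{φ θ} + Γ^θ_{θ m} Γ^m_{φ φ} - Γ^θ_{φ m} Γ^m_{φ θ}
  = (-cos(2*θ)) - (0) + (0) - (-cos(θ)^2) = sin(θ)^2
R^φ_{φ φ φ} = 0 (a repeated index in an antisymmetric pair)
R_{φφ} = R^θ_{φ θ φ} + R^φ_{φ φ φ} = (sin(θ)^2) + (0) = sin(θ)^2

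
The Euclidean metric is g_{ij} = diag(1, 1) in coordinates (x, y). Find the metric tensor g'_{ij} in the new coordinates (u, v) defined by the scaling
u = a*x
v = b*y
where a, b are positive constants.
Invert the transformation: x = u/a, y = v/b
g'_{ij} = (∂x^k/∂x'^i)(∂x^l/∂x'^j) g_{kl}; with g_{kl} = δ_{kl} this is Σ_k (∂x^k/∂x'^i)(∂x^k/∂x'^j).
Jacobian: ∂x/∂u = 1/a, ∂x/∂v = 0, ∂y/∂u = 0, ∂y/∂v = 1/b
g'_{uu} = (1/a)(1/a) + (0)(0) = 1/a^2
g'_{uv} = (1/a)(0) + (0)(1/b) = 0
g'_{vv} = (0)(0) + (1/b)(1/b) = 1/b^2
g'_{ij} = diag(1/a^2, 1/b^2)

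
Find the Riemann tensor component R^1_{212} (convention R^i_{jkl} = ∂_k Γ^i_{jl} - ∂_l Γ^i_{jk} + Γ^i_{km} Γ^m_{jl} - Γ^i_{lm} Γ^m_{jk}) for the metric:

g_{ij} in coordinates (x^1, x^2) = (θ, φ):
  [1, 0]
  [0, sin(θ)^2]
Non-zero Christoffel symbols (Γ^k_{ij} = Γ^k_{ji}):
Γ^θ_{φ φ} = -sin(2*θ)/2
Γ^φ_{θ φ} = 1/tan(θ)
R^θ_{φ θ φ} = ∂_θ Γ^θ_{φ φ} - ∂_φ Γ^θ_{φ θ} + Γ^θ_{θ m} Γ^m_{φ φ} - Γ^θ_{φ m} Γ^m_{φ θ}
  = (-cos(2*θ)) - (0) + (0) - (-cos(θ)^2) = sin(θ)^2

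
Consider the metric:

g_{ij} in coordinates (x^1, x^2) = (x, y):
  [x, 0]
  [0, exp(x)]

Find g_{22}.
With x^1 = x, x^2 = y, g_{22} = g_{yy} is the row-2, column-2 entry of the matrix.
g_{22} = exp(x)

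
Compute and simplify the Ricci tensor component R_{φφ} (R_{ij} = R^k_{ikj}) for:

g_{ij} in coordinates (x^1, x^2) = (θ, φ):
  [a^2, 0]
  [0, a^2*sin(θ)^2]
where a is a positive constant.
Non-zero Christoffel symbols (Γ^k_{ij} = Γ^k_{ji}):
Γ^θ_{φ φ} = -sin(2*θ)/2
Γ^φ_{θ φ} = 1/tan(θ)
R^θ_{φ θ φ} = ∂_θ Γ^θ_{φ φ} - ∂_φ Γ^θ_{φ θ} + Γ^θ_{θ m} Γ^m_{φ φ} - Γ^θ_{φ m} Γ^m_{φ θ}
  = (-cos(2*θ)) - (0) + (0) - (-cos(θ)^2) = sin(θ)^2
R^φ_{φ φ φ} = 0 (a repeated index in an antisymmetric pair)
R_{φφ} = R^θ_{φ θ φ} + R^φ_{φ φ φ} = (sin(θ)^2) + (0) = sin(θ)^2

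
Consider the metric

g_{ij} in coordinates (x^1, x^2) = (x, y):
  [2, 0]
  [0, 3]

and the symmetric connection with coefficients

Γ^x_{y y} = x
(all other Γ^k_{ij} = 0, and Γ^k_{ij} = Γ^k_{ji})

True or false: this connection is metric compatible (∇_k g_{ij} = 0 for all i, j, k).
Using ∇_k g_{ij} = ∂_k g_{ij} - Γ^m_{ki} g_{mj} - Γ^m_{kj} g_{im}:
∇_y g_{xy} = (0) - (0) - (2*x) = -2*x ≠ 0
So the connection is not metric compatible (it is not the Levi-Civita connection).
False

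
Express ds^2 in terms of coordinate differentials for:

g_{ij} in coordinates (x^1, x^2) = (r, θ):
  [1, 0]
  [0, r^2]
ds^2 = g_{ij} dx^i dx^j; only the non-zero components contribute.
ds^2 = dr^2 + r^2 dθ^2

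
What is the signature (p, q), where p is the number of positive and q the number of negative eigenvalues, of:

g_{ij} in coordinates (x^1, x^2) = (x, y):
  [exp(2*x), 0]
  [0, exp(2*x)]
The metric is diagonal, so its eigenvalues are the diagonal entries: exp(2*x), exp(2*x) (at a generic point, where coordinate-dependent entries are positive).
2 positive, 0 negative.
(2, 0) - Riemannian (positive definite)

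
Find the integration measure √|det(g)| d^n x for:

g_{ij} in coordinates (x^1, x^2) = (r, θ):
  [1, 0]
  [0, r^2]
det(g) = r^2
√|det(g)| = r
Volume element: dV = r dr dθ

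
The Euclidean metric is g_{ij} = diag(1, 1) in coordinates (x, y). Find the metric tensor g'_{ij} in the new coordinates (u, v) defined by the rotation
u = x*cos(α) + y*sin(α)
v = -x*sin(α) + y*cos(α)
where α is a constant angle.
Invert the transformation: x = u*cos(α) - v*sin(α), y = u*sin(α) + v*cos(α)
g'_{ij} = (∂x^k/∂x'^i)(∂x^l/∂x'^j) g_{kl}; with g_{kl} = δ_{kl} this is Σ_k (∂x^k/∂x'^i)(∂x^k/∂x'^j).
Jacobian: ∂x/∂u = cos(α), ∂x/∂v = -sin(α), ∂y/∂u = sin(α), ∂y/∂v = cos(α)
g'_{uu} = (cos(α))(cos(α)) + (sin(α))(sin(α)) = 1
g'_{uv} = (cos(α))(-sin(α)) + (sin(α))(cos(α)) = 0
g'_{vv} = (-sin(α))(-sin(α)) + (cos(α))(cos(α)) = 1
g'_{ij} = diag(1, 1)
The Euclidean metric is invariant under rotations.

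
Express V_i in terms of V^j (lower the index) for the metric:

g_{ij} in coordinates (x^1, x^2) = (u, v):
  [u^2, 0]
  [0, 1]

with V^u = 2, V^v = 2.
V_i = g_{ij} V^j:
V_u = (u^2)(2) + (0)(2) = 2*u^2
V_v = (0)(2) + (1)(2) = 2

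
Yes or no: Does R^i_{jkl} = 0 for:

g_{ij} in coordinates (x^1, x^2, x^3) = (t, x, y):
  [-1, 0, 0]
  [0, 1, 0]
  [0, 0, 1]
All metric components are constant, so every Christoffel symbol vanishes and R^i_{jkl} = 0.
Yes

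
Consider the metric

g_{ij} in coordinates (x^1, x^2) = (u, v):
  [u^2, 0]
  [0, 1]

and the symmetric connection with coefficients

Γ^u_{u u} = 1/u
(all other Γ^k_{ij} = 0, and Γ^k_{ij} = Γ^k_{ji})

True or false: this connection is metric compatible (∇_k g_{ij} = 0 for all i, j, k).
Using ∇_k g_{ij} = ∂_k g_{ij} - Γ^m_{ki} g_{mj} - Γ^m_{kj} g_{im}:
e.g. ∇_u g_{uu} = (2*u) - (u) - (u) = 0
Every component ∇_k g_{ij} vanishes: the connection is metric compatible.
True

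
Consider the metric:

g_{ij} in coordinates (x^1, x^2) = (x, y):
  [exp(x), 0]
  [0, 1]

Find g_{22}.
With x^1 = x, x^2 = y, g_{22} = g_{yy} is the row-2, column-2 entry of the matrix.
g_{22} = 1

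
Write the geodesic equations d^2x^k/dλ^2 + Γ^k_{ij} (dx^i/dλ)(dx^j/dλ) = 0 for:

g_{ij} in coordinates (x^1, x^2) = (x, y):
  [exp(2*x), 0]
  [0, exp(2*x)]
Geodesic equation: d^2x^k/dλ^2 + Γ^k_{ij} (dx^i/dλ)(dx^j/dλ) = 0.
Non-zero Christoffel symbols:
Γ^x_{x x} = 1
Γ^x_{y y} = -1
Γ^y_{x y} = 1
Substituting (the symmetric pair Γ^k_{ij}, Γ^k_{ji} combines into a factor 2):
d^2x/dλ^2 + (dx/dλ)^2 - (dy/dλ)^2 = 0
d^2y/dλ^2 + 2 (dx/dλ)(dy/dλ) = 0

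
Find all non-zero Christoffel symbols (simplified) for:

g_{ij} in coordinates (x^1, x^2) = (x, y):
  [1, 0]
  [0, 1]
Using Γ^k_{ij} = (1/2) g^{km} (∂_i g_{mj} + ∂_j g_{mi} - ∂_m g_{ij}); the metric is diagonal, so only the m = k term contributes.
Every metric component is constant, so all ∂_m g_{ij} = 0 and every Christoffel symbol vanishes.
All Christoffel symbols are zero.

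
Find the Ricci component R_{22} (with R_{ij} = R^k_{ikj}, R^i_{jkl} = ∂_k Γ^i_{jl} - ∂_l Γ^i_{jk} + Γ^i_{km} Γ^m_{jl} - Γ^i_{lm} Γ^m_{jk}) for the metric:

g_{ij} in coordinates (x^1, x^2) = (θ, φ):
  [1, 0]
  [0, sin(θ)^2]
Non-zero Christoffel symbols (Γ^k_{ij} = Γ^k_{ji}):
Γ^θ_{φ φ} = -sin(2*θ)/2
Γ^φ_{θ φ} = 1/tan(θ)
R^θ_{φ θ φ} = ∂_θ Γ^θ_{φ φ} - ∂_φ Γ^θ_{φ θ} + Γ^θ_{θ m} Γ^m_{φ φ} - Γ^θ_{φ m} Γ^m_{φ θ}
  = (-cos(2*θ)) - (0) + (0) - (-cos(θ)^2) = sin(θ)^2
R^φ_{φ φ φ} = 0 (a repeated index in an antisymmetric pair)
R_{φφ} = R^θ_{φ θ φ} + R^φ_{φ φ φ} = (sin(θ)^2) + (0) = sin(θ)^2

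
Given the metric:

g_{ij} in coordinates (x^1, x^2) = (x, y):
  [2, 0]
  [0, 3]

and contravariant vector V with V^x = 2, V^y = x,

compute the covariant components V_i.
V_i = g_{ij} V^j:
V_x = (2)(2) + (0)(x) = 4
V_y = (0)(2) + (3)(x) = 3*x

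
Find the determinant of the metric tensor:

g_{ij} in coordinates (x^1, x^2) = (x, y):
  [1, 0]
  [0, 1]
For a 2×2 metric: det(g) = g_{11}·g_{22} - g_{12}·g_{21}
= (1)·(1) - (0)·(0)
= 1 - 0
det(g) = 1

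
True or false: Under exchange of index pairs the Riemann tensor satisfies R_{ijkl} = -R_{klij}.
The pair-exchange symmetry has a plus sign: R_{ijkl} = +R_{klij}.
False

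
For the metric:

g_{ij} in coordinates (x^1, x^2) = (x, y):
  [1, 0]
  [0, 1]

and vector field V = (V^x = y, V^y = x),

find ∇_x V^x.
All Christoffel symbols are zero.
∇_x V^x = ∂_x V^x + Γ^x_{x j} V^j
  = (0) + (0)(y) + (0)(x)
  = 0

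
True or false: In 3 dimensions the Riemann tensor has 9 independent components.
n^2(n^2-1)/12 = 9·8/12 = 6 independent components for n = 3.
False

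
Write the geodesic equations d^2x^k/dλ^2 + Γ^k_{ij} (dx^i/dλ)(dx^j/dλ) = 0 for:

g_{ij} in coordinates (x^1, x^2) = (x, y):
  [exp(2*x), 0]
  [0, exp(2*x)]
Geodesic equation: d^2x^k/dλ^2 + Γ^k_{ij} (dx^i/dλ)(dx^j/dλ) = 0.
Non-zero Christoffel symbols:
Γ^x_{x x} = 1
Γ^x_{y y} = -1
Γ^y_{x y} = 1
Substituting (the symmetric pair Γ^k_{ij}, Γ^k_{ji} combines into a factor 2):
d^2x/dλ^2 + (dx/dλ)^2 - (dy/dλ)^2 = 0
d^2y/dλ^2 + 2 (dx/dλ)(dy/dλ) = 0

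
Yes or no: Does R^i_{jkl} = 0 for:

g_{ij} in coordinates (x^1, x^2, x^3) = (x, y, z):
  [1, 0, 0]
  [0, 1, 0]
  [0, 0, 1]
All metric components are constant, so every Christoffel symbol vanishes and R^i_{jkl} = 0.
Yes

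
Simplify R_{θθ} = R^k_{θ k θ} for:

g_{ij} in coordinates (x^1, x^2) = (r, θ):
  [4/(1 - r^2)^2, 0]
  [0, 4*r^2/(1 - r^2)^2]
Non-zero Christoffel symbols (Γ^k_{ij} = Γ^k_{ji}):
Γ^r_{r r} = 2*r/(1 - r^2)
Γ^r_{θ θ} = (r^3 + r)/(r^2 - 1)
Γ^θ_{r θ} = (-r^2 - 1)/(r^3 - r)
R^r_{θ r θ} = ∂_r Γ^r_{θ θ} - ∂_θ Γ^r_{θ r} + Γ^r_{r m} Γ^m_{θ θ} - Γ^r_{θ m} Γ^m_{θ r}
  = ((r^4 - 4*r^2 - 1)/(r^2 - 1)^2) - (0) + (-2*r^2*(r^2 + 1)/(r^2 - 1)^2) - (-(r^2 + 1)^2/(r^2 - 1)^2) = -4*r^2/(r^2 - 1)^2
R^θ_{θ θ θ} = 0 (a repeated index in an antisymmetric pair)
R_{θθ} = R^r_{θ r θ} + R^θ_{θ θ θ} = (-4*r^2/(r^2 - 1)^2) + (0) = -4*r^2/(r^2 - 1)^2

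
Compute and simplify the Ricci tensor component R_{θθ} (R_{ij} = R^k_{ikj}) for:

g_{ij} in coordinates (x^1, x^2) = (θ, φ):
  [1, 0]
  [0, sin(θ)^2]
Non-zero Christoffel symbols (Γ^k_{ij} = Γ^k_{ji}):
Γ^θ_{φ φ} = -sin(2*θ)/2
Γ^φ_{θ φ} = 1/tan(θ)
R^θ_{θ θ θ} = 0 (a repeated index in an antisymmetric pair)
R^φ_{θ φ θ} = ∂_φ Γ^φ_{θ θ} - ∂_θ Γ^φ_{θ φ} + Γ^φ_{φ m} Γ^m_{θ θ} - Γ^φ_{θ m} Γ^m_{θ φ}
  = (0) - (-1/sin(θ)^2) + (0) - (1/tan(θ)^2) = 1
R_{θθ} = R^θ_{θ θ θ} + R^φ_{θ φ θ} = (0) + (1) = 1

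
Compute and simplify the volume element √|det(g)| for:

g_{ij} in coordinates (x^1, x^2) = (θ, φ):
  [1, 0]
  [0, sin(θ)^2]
det(g) = sin(θ)^2
√|det(g)| = sin(θ) (taking 0 < θ < π so that |sin(θ)| = sin(θ))
Volume element: dV = sin(θ) dθ dφ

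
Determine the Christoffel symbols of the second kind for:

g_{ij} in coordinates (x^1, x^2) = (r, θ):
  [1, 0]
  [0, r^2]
Using Γ^k_{ij} = (1/2) g^{km} (∂_i g_{mj} + ∂_j g_{mi} - ∂_m g_{ij}); the metric is diagonal, so only the m = k term contributes.
Non-zero symbols (using the symmetry Γ^k_{ij} = Γ^k_{ji}):
Γ^r_{θ θ} = (1/2) g^{rr} (∂_θ g_{rθ} + ∂_θ g_{rθ} - ∂_r g_{θθ}) = (1/2)(1)((0) + (0) - (2*r)) = -r
Γ^θ_{r θ} = (1/2) g^{θθ} (∂_r g_{θθ} + ∂_θ g_{θr} - ∂_θ g_{rθ}) = (1/2)(1/r^2)((2*r) + (0) - (0)) = 1/r
All other Christoffel symbols are zero.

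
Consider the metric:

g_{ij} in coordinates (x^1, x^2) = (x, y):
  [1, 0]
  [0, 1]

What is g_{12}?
With x^1 = x, x^2 = y, g_{12} = g_{xy} is the row-1, column-2 entry of the matrix.
g_{12} = 0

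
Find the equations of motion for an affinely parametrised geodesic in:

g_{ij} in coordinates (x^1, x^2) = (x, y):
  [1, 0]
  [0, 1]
Geodesic equation: d^2x^k/dλ^2 + Γ^k_{ij} (dx^i/dλ)(dx^j/dλ) = 0.
All Christoffel symbols vanish, so the geodesics are straight lines:
d^2x/dλ^2 = 0
d^2y/dλ^2 = 0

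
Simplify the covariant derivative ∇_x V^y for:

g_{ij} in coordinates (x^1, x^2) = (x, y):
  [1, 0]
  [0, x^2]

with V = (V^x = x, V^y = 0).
Non-zero Christoffel symbols:
Γ^x_{y y} = -x
Γ^y_{x y} = 1/x
∇_x V^y = ∂_x V^y + Γ^y_{x j} V^j
  = (0) + (0)(x) + (1/x)(0)
  = 0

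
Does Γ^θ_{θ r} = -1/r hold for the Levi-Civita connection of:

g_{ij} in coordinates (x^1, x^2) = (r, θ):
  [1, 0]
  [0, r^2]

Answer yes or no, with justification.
Γ^θ_{θ r} = (1/2) g^{θθ} (∂_θ g_{θr} + ∂_r g_{θθ} - ∂_θ g_{θr}) = (1/2)(1/r^2)((0) + (2*r) - (0)) = 1/r
This differs from the proposed value -1/r.
No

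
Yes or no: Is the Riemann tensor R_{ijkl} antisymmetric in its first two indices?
R_{ijkl} = -R_{jikl} (follows from metric compatibility).
Yes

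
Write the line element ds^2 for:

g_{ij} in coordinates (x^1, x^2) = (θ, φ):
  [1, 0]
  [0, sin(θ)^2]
ds^2 = g_{ij} dx^i dx^j; only the non-zero components contribute.
ds^2 = dθ^2 + sin(θ)^2 dφ^2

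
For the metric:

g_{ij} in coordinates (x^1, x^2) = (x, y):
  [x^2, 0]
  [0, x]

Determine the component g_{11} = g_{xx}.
With x^1 = x, x^2 = y, g_{11} = g_{xx} is the row-1, column-1 entry of the matrix.
g_{11} = x^2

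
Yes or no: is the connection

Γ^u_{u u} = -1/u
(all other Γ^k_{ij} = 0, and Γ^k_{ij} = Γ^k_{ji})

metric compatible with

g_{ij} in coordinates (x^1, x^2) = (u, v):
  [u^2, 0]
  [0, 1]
Using ∇_k g_{ij} = ∂_k g_{ij} - Γ^m_{ki} g_{mj} - Γ^m_{kj} g_{im}:
∇_u g_{uu} = (2*u) - (-u) - (-u) = 4*u ≠ 0
So the connection is not metric compatible (it is not the Levi-Civita connection).
No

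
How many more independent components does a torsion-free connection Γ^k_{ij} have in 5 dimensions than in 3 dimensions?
Independent components in n dimensions: n × n(n+1)/2 = n^2(n+1)/2.
5D: 5 × 15 = 75
3D: 3 × 6 = 18
Difference = 75 - 18 = 57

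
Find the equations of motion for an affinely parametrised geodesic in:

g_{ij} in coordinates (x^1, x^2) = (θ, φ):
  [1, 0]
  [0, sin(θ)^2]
Geodesic equation: d^2x^k/dλ^2 + Γ^k_{ij} (dx^i/dλ)(dx^j/dλ) = 0.
Non-zero Christoffel symbols:
Γ^θ_{φ φ} = -sin(2*θ)/2
Γ^φ_{θ φ} = 1/tan(θ)
Substituting (the symmetric pair Γ^k_{ij}, Γ^k_{ji} combines into a factor 2):
d^2θ/dλ^2 - (sin(2*θ)/2) (dφ/dλ)^2 = 0
d^2φ/dλ^2 + (2/tan(θ)) (dθ/dλ)(dφ/dλ) = 0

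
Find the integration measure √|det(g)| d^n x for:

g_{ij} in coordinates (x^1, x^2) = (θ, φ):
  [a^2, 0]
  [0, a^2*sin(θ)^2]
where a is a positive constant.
det(g) = a^4*sin(θ)^2
√|det(g)| = a^2*sin(θ) (taking 0 < θ < π so that |sin(θ)| = sin(θ))
Volume element: dV = a^2*sin(θ) dθ dφ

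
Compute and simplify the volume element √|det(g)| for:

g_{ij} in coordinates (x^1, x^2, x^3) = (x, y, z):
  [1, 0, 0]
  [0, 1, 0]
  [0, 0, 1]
det(g) = 1
√|det(g)| = 1
Volume element: dV = 1 dx dy dz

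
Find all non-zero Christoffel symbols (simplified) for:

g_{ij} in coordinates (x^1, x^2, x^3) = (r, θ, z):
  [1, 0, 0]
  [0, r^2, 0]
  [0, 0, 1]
Using Γ^k_{ij} = (1/2) g^{km} (∂_i g_{mj} + ∂_j g_{mi} - ∂_m g_{ij}); the metric is diagonal, so only the m = k term contributes.
Non-zero symbols (using the symmetry Γ^k_{ij} = Γ^k_{ji}):
Γ^r_{θ θ} = (1/2) g^{rr} (∂_θ g_{rθ} + ∂_θ g_{rθ} - ∂_r g_{θθ}) = (1/2)(1)((0) + (0) - (2*r)) = -r
Γ^θ_{r θ} = (1/2) g^{θθ} (∂_r g_{θθ} + ∂_θ g_{θr} - ∂_θ g_{rθ}) = (1/2)(1/r^2)((2*r) + (0) - (0)) = 1/r
All other Christoffel symbols are zero.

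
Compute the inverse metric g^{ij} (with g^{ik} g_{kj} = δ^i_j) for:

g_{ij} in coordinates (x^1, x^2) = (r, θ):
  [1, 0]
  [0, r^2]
The metric is diagonal, so g^{ij} is diagonal with entries 1/g_{ii}: diag(1, 1/(r^2)).
g^{ij}:
  [1, 0]
  [0, 1/r^2]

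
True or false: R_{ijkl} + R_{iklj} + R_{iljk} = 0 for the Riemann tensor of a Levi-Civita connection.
This is the first (algebraic) Bianchi identity.
True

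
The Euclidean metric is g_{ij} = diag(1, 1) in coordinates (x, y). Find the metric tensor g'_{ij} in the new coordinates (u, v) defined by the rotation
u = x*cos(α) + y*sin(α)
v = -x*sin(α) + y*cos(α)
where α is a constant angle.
Invert the transformation: x = u*cos(α) - v*sin(α), y = u*sin(α) + v*cos(α)
g'_{ij} = (∂x^k/∂x'^i)(∂x^l/∂x'^j) g_{kl}; with g_{kl} = δ_{kl} this is Σ_k (∂x^k/∂x'^i)(∂x^k/∂x'^j).
Jacobian: ∂x/∂u = cos(α), ∂x/∂v = -sin(α), ∂y/∂u = sin(α), ∂y/∂v = cos(α)
g'_{uu} = (cos(α))(cos(α)) + (sin(α))(sin(α)) = 1
g'_{uv} = (cos(α))(-sin(α)) + (sin(α))(cos(α)) = 0
g'_{vv} = (-sin(α))(-sin(α)) + (cos(α))(cos(α)) = 1
g'_{ij} = diag(1, 1)
The Euclidean metric is invariant under rotations.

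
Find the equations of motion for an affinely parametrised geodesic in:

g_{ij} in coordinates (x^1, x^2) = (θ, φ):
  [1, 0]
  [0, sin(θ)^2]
Geodesic equation: d^2x^k/dλ^2 + Γ^k_{ij} (dx^i/dλ)(dx^j/dλ) = 0.
Non-zero Christoffel symbols:
Γ^θ_{φ φ} = -sin(2*θ)/2
Γ^φ_{θ φ} = 1/tan(θ)
Substituting (the symmetric pair Γ^k_{ij}, Γ^k_{ji} combines into a factor 2):
d^2θ/dλ^2 - (sin(2*θ)/2) (dφ/dλ)^2 = 0
d^2φ/dλ^2 + (2/tan(θ)) (dθ/dλ)(dφ/dλ) = 0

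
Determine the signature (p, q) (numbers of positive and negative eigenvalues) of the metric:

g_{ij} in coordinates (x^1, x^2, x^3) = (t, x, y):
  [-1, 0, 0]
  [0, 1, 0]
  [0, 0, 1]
The metric is diagonal, so its eigenvalues are the diagonal entries: -1, 1, 1 (at a generic point, where coordinate-dependent entries are positive).
2 positive, 1 negative.
(2, 1) - Lorentzian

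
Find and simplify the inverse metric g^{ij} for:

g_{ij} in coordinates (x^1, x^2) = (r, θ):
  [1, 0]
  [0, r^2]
The metric is diagonal, so g^{ij} is diagonal with entries 1/g_{ii}: diag(1, 1/(r^2)).
g^{ij}:
  [1, 0]
  [0, 1/r^2]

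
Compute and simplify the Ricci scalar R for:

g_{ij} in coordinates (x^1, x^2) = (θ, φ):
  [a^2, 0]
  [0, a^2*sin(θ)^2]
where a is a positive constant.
Non-zero Christoffel symbols (Γ^k_{ij} = Γ^k_{ji}):
Γ^θ_{φ φ} = -sin(2*θ)/2
Γ^φ_{θ φ} = 1/tan(θ)
Ricci tensor (R_{ij} = R^k_{ikj}): R_{θθ} = 1, R_{θφ} = 0, R_{φφ} = sin(θ)^2
Inverse metric: g^{θθ} = 1/a^2, g^{φφ} = 1/(a^2*sin(θ)^2)
R = g^{ij} R_{ij} = (1/a^2)(1) + (1/(a^2*sin(θ)^2))(sin(θ)^2) = 2/a^2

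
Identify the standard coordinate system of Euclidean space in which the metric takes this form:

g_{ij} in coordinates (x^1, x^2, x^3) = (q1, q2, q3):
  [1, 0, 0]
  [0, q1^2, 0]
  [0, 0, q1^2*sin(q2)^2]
The line element ds^2 = dq1^2 + q1^2 dq2^2 + q1^2 sin(q2)^2 dq3^2 is dr^2 + r^2 dθ^2 + r^2 sin(θ)^2 dφ^2 with q1 = r, q2 = θ, q3 = φ.
spherical coordinates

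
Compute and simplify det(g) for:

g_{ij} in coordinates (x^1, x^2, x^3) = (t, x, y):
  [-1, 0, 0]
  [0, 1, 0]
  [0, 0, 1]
Diagonal metric: det(g) = g_{11}·g_{22}·g_{33}
= (-1)·(1)·(1)
det(g) = -1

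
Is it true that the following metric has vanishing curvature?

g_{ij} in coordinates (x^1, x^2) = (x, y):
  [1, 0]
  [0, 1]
All metric components are constant, so every Christoffel symbol vanishes and R^i_{jkl} = 0.
Yes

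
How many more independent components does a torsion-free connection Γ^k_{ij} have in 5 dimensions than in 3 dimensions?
Independent components in n dimensions: n × n(n+1)/2 = n^2(n+1)/2.
5D: 5 × 15 = 75
3D: 3 × 6 = 18
Difference = 75 - 18 = 57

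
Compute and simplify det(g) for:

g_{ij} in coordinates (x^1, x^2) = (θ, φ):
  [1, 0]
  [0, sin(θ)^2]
For a 2×2 metric: det(g) = g_{11}·g_{22} - g_{12}·g_{21}
= (1)·(sin(θ)^2) - (0)·(0)
= sin(θ)^2 - 0
det(g) = sin(θ)^2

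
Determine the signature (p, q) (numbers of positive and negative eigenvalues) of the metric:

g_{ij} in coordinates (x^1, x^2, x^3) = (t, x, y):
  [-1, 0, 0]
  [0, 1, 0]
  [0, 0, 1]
The metric is diagonal, so its eigenvalues are the diagonal entries: -1, 1, 1 (at a generic point, where coordinate-dependent entries are positive).
2 positive, 1 negative.
(2, 1) - Lorentzian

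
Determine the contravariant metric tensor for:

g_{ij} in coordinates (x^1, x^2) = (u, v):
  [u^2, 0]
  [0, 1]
The metric is diagonal, so g^{ij} is diagonal with entries 1/g_{ii}: diag(1/(u^2), 1).
g^{ij}:
  [1/u^2, 0]
  [0, 1]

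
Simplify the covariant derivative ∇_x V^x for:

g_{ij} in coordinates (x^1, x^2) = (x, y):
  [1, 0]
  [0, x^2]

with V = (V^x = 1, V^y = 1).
Non-zero Christoffel symbols:
Γ^x_{y y} = -x
Γ^y_{x y} = 1/x
∇_x V^x = ∂_x V^x + Γ^x_{x j} V^j
  = (0) + (0)(1) + (0)(1)
  = 0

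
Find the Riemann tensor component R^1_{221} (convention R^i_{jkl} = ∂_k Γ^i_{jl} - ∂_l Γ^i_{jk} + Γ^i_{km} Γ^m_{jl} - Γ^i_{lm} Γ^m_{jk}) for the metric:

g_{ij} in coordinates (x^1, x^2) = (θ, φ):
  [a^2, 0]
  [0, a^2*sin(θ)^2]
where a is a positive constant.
Non-zero Christoffel symbols (Γ^k_{ij} = Γ^k_{ji}):
Γ^θ_{φ φ} = -sin(2*θ)/2
Γ^φ_{θ φ} = 1/tan(θ)
R^θ_{φ φ θ} = ∂_φ Γ^θ_{φ θ} - ∂_θ Γ^θ_{φ φ} + Γ^θ_{φ m} Γ^m_{φ θ} - Γ^θ_{θ m} Γ^m_{φ φ}
  = (0) - (-cos(2*θ)) + (-cos(θ)^2) - (0) = -sin(θ)^2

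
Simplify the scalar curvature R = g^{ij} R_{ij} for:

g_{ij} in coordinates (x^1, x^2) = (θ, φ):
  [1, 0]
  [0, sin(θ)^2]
Non-zero Christoffel symbols (Γ^k_{ij} = Γ^k_{ji}):
Γ^θ_{φ φ} = -sin(2*θ)/2
Γ^φ_{θ φ} = 1/tan(θ)
Ricci tensor (R_{ij} = R^k_{ikj}): R_{θθ} = 1, R_{θφ} = 0, R_{φφ} = sin(θ)^2
Inverse metric: g^{θθ} = 1, g^{φφ} = 1/sin(θ)^2
R = g^{ij} R_{ij} = (1)(1) + (1/sin(θ)^2)(sin(θ)^2) = 2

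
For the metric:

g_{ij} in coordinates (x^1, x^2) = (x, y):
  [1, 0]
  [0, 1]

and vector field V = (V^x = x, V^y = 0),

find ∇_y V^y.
All Christoffel symbols are zero.
∇_y V^y = ∂_y V^y + Γ^y_{y j} V^j
  = (0) + (0)(x) + (0)(0)
  = 0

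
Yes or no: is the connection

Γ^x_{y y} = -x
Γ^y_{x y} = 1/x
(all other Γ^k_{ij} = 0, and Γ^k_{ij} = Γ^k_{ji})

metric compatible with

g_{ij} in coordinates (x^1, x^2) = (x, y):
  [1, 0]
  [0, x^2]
Using ∇_k g_{ij} = ∂_k g_{ij} - Γ^m_{ki} g_{mj} - Γ^m_{kj} g_{im}:
e.g. ∇_x g_{yy} = (2*x) - (x) - (x) = 0
Every component ∇_k g_{ij} vanishes: the connection is metric compatible.
Yes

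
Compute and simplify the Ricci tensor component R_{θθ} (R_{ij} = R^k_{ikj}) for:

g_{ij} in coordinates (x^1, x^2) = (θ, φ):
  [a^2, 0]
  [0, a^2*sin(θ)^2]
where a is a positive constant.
Non-zero Christoffel symbols (Γ^k_{ij} = Γ^k_{ji}):
Γ^θ_{φ φ} = -sin(2*θ)/2
Γ^φ_{θ φ} = 1/tan(θ)
R^θ_{θ θ θ} = 0 (a repeated index in an antisymmetric pair)
R^φ_{θ φ θ} = ∂_φ Γ^φ_{θ θ} - ∂_θ Γ^φ_{θ φ} + Γ^φ_{φ m} Γ^m_{θ θ} - Γ^φ_{θ m} Γ^m_{θ φ}
  = (0) - (-1/sin(θ)^2) + (0) - (1/tan(θ)^2) = 1
R_{θθ} = R^θ_{θ θ θ} + R^φ_{θ φ θ} = (0) + (1) = 1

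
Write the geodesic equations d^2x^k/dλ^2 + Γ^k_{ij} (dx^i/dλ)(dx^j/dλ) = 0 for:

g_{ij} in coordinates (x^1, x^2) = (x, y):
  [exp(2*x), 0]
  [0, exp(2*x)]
Geodesic equation: d^2x^k/dλ^2 + Γ^k_{ij} (dx^i/dλ)(dx^j/dλ) = 0.
Non-zero Christoffel symbols:
Γ^x_{x x} = 1
Γ^x_{y y} = -1
Γ^y_{x y} = 1
Substituting (the symmetric pair Γ^k_{ij}, Γ^k_{ji} combines into a factor 2):
d^2x/dλ^2 + (dx/dλ)^2 - (dy/dλ)^2 = 0
d^2y/dλ^2 + 2 (dx/dλ)(dy/dλ) = 0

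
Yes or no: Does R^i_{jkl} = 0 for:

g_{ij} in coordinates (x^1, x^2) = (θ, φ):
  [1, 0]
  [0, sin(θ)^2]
Non-zero Christoffel symbols:
Γ^θ_{φ φ} = -sin(2*θ)/2
Γ^φ_{θ φ} = 1/tan(θ)
Ricci tensor: R_{θθ} = 1, R_{θφ} = 0, R_{φφ} = sin(θ)^2
The Ricci tensor is non-zero, so the Riemann tensor is non-zero: not flat.
No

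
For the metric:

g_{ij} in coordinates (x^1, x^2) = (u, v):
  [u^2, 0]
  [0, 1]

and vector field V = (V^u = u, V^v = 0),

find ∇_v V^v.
Non-zero Christoffel symbols:
Γ^u_{u u} = 1/u
∇_v V^v = ∂_v V^v + Γ^v_{v j} V^j
  = (0) + (0)(u) + (0)(0)
  = 0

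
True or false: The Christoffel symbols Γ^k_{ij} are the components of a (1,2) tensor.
Under a change of coordinates Γ picks up an inhomogeneous term ∂²x/∂x'∂x'; e.g. Γ = 0 in Cartesian coordinates but Γ^r_{θθ} = -r in polar coordinates on the same flat plane.
False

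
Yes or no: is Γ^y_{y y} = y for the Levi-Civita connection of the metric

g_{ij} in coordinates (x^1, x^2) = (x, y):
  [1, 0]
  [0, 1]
Γ^y_{y y} = (1/2) g^{yy} (∂_y g_{yy} + ∂_y g_{yy} - ∂_y g_{yy}) = (1/2)(1)((0) + (0) - (0)) = 0
This differs from the proposed value y.
No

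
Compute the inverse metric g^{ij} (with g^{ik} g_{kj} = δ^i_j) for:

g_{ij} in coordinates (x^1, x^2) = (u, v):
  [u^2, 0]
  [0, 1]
The metric is diagonal, so g^{ij} is diagonal with entries 1/g_{ii}: diag(1/(u^2), 1).
g^{ij}:
  [1/u^2, 0]
  [0, 1]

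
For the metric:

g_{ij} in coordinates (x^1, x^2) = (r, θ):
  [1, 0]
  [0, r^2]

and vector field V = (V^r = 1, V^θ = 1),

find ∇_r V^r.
Non-zero Christoffel symbols:
Γ^r_{θ θ} = -r
Γ^θ_{r θ} = 1/r
∇_r V^r = ∂_r V^r + Γ^r_{r j} V^j
  = (0) + (0)(1) + (0)(1)
  = 0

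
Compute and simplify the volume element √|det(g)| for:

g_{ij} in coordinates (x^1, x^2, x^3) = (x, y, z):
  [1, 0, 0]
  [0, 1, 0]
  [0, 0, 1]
det(g) = 1
√|det(g)| = 1
Volume element: dV = 1 dx dy dz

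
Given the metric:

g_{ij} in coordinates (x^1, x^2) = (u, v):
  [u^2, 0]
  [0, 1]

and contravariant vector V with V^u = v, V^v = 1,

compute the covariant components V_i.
V_i = g_{ij} V^j:
V_u = (u^2)(v) + (0)(1) = u^2*v
V_v = (0)(v) + (1)(1) = 1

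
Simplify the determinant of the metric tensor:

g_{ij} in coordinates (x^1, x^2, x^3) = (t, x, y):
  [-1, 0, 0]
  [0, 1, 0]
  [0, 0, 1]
Diagonal metric: det(g) = g_{11}·g_{22}·g_{33}
= (-1)·(1)·(1)
det(g) = -1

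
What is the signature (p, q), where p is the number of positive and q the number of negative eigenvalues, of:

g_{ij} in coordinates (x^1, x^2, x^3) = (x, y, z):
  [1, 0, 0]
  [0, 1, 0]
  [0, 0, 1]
The metric is diagonal, so its eigenvalues are the diagonal entries: 1, 1, 1 (at a generic point, where coordinate-dependent entries are positive).
3 positive, 0 negative.
(3, 0) - Riemannian (positive definite)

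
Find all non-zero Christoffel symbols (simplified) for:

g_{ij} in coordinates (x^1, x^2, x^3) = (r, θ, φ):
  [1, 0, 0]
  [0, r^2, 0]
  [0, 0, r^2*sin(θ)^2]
Using Γ^k_{ij} = (1/2) g^{km} (∂_i g_{mj} + ∂_j g_{mi} - ∂_m g_{ij}); the metric is diagonal, so only the m = k term contributes.
Non-zero symbols (using the symmetry Γ^k_{ij} = Γ^k_{ji}):
Γ^r_{θ θ} = (1/2) g^{rr} (∂_θ g_{rθ} + ∂_θ g_{rθ} - ∂_r g_{θθ}) = (1/2)(1)((0) + (0) - (2*r)) = -r
Γ^r_{φ φ} = (1/2) g^{rr} (∂_φ g_{rφ} + ∂_φ g_{rφ} - ∂_r g_{φφ}) = (1/2)(1)((0) + (0) - (2*r*sin(θ)^2)) = -r*sin(θ)^2
Γ^θ_{r θ} = (1/2) g^{θθ} (∂_r g_{θθ} + ∂_θ g_{θr} - ∂_θ g_{rθ}) = (1/2)(1/r^2)((2*r) + (0) - (0)) = 1/r
Γ^θ_{φ φ} = (1/2) g^{θθ} (∂_φ g_{θφ} + ∂_φ g_{θφ} - ∂_θ g_{φφ}) = (1/2)(1/r^2)((0) + (0) - (r^2*sin(2*θ))) = -sin(2*θ)/2
Γ^φ_{r φ} = (1/2) g^{φφ} (∂_r g_{φφ} + ∂_φ g_{φr} - ∂_φ g_{rφ}) = (1/2)(1/(r^2*sin(θ)^2))((2*r*sin(θ)^2) + (0) - (0)) = 1/r
Γ^φ_{θ φ} = (1/2) g^{φφ} (∂_θ g_{φφ} + ∂_φ g_{φθ} - ∂_φ g_{θφ}) = (1/2)(1/(r^2*sin(θ)^2))((r^2*sin(2*θ)) + (0) - (0)) = 1/tan(θ)
All other Christoffel symbols are zero.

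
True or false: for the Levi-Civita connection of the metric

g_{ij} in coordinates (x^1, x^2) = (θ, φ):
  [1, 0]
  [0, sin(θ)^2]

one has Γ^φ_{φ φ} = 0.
Γ^φ_{φ φ} = (1/2) g^{φφ} (∂_φ g_{φφ} + ∂_φ g_{φφ} - ∂_φ g_{φφ}) = (1/2)(1/sin(θ)^2)((0) + (0) - (0)) = 0
This equals the proposed value 0.
True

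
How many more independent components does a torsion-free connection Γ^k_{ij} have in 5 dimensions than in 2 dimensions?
Independent components in n dimensions: n × n(n+1)/2 = n^2(n+1)/2.
5D: 5 × 15 = 75
2D: 2 × 3 = 6
Difference = 75 - 6 = 69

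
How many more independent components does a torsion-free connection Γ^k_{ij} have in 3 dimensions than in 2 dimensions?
Independent components in n dimensions: n × n(n+1)/2 = n^2(n+1)/2.
3D: 3 × 6 = 18
2D: 2 × 3 = 6
Difference = 18 - 6 = 12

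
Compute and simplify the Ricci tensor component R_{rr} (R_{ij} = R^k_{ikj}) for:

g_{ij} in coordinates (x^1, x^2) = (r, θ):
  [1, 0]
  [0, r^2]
Non-zero Christoffel symbols (Γ^k_{ij} = Γ^k_{ji}):
Γ^r_{θ θ} = -r
Γ^θ_{r θ} = 1/r
R^r_{r r r} = 0 (a repeated index in an antisymmetric pair)
R^θ_{r θ r} = ∂_θ Γ^θ_{r r} - ∂_r Γ^θ_{r θ} + Γ^θ_{θ m} Γ^m_{r r} - Γ^θ_{r m} Γ^m_{r θ}
  = (0) - (-1/r^2) + (0) - (1/r^2) = 0
R_{rr} = R^r_{r r r} + R^θ_{r θ r} = (0) + (0) = 0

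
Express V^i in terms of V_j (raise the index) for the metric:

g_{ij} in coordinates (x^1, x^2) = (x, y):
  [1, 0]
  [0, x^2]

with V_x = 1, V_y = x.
Inverse metric (diagonal): g^{xx} = 1, g^{yy} = 1/x^2
V^i = g^{ij} V_j:
V^x = (1)(1) + (0)(x) = 1
V^y = (0)(1) + (1/x^2)(x) = 1/x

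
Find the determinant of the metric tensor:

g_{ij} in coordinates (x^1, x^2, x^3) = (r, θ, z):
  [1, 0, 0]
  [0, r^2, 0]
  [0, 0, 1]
Diagonal metric: det(g) = g_{11}·g_{22}·g_{33}
= (1)·(r^2)·(1)
det(g) = r^2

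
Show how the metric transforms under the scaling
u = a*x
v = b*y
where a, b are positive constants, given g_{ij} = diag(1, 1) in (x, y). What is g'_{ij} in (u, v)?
Invert the transformation: x = u/a, y = v/b
g'_{ij} = (∂x^k/∂x'^i)(∂x^l/∂x'^j) g_{kl}; with g_{kl} = δ_{kl} this is Σ_k (∂x^k/∂x'^i)(∂x^k/∂x'^j).
Jacobian: ∂x/∂u = 1/a, ∂x/∂v = 0, ∂y/∂u = 0, ∂y/∂v = 1/b
g'_{uu} = (1/a)(1/a) + (0)(0) = 1/a^2
g'_{uv} = (1/a)(0) + (0)(1/b) = 0
g'_{vv} = (0)(0) + (1/b)(1/b) = 1/b^2
g'_{ij} = diag(1/a^2, 1/b^2)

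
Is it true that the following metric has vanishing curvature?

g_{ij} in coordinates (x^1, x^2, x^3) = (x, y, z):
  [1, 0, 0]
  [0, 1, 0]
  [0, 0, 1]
All metric components are constant, so every Christoffel symbol vanishes and R^i_{jkl} = 0.
Yes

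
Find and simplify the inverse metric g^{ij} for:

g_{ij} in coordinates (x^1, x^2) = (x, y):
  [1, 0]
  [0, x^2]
The metric is diagonal, so g^{ij} is diagonal with entries 1/g_{ii}: diag(1, 1/(x^2)).
g^{ij}:
  [1, 0]
  [0, 1/x^2]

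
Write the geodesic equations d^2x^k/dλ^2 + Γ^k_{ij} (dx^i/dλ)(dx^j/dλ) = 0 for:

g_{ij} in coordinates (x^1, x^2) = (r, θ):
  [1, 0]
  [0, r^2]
Geodesic equation: d^2x^k/dλ^2 + Γ^k_{ij} (dx^i/dλ)(dx^j/dλ) = 0.
Non-zero Christoffel symbols:
Γ^r_{θ θ} = -r
Γ^θ_{r θ} = 1/r
Substituting (the symmetric pair Γ^k_{ij}, Γ^k_{ji} combines into a factor 2):
d^2r/dλ^2 - r (dθ/dλ)^2 = 0
d^2θ/dλ^2 + (2/r) (dr/dλ)(dθ/dλ) = 0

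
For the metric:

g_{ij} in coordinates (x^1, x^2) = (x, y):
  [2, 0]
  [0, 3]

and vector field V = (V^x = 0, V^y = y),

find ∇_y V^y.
All Christoffel symbols are zero.
∇_y V^y = ∂_y V^y + Γ^y_{y j} V^j
  = (1) + (0)(0) + (0)(y)
  = 1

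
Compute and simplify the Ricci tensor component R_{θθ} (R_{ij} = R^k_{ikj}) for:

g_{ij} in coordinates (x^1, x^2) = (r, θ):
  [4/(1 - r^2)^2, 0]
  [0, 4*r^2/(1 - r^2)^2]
Non-zero Christoffel symbols (Γ^k_{ij} = Γ^k_{ji}):
Γ^r_{r r} = 2*r/(1 - r^2)
Γ^r_{θ θ} = (r^3 + r)/(r^2 - 1)
Γ^θ_{r θ} = (-r^2 - 1)/(r^3 - r)
R^r_{θ r θ} = ∂_r Γ^r_{θ θ} - ∂_θ Γ^r_{θ r} + Γ^r_{r m} Γ^m_{θ θ} - Γ^r_{θ m} Γ^m_{θ r}
  = ((r^4 - 4*r^2 - 1)/(r^2 - 1)^2) - (0) + (-2*r^2*(r^2 + 1)/(r^2 - 1)^2) - (-(r^2 + 1)^2/(r^2 - 1)^2) = -4*r^2/(r^2 - 1)^2
R^θ_{θ θ θ} = 0 (a repeated index in an antisymmetric pair)
R_{θθ} = R^r_{θ r θ} + R^θ_{θ θ θ} = (-4*r^2/(r^2 - 1)^2) + (0) = -4*r^2/(r^2 - 1)^2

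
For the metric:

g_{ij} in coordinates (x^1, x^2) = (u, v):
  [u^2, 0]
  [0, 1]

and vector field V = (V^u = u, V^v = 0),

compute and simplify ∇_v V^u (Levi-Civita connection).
Non-zero Christoffel symbols:
Γ^u_{u u} = 1/u
∇_v V^u = ∂_v V^u + Γ^u_{v j} V^j
  = (0) + (0)(u) + (0)(0)
  = 0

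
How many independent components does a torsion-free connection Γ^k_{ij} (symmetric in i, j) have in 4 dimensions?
Γ^k_{ij} has n choices for the upper index and n(n+1)/2 independent symmetric lower index pairs.
Total = 4 × 4×5/2 = 4 × 10 = 40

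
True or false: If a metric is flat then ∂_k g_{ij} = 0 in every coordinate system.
Flatness means R^i_{jkl} = 0; the components can still vary, e.g. the flat plane in polar coordinates has g_{θθ} = r^2.
False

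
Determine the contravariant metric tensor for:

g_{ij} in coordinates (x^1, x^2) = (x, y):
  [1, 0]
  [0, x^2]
The metric is diagonal, so g^{ij} is diagonal with entries 1/g_{ii}: diag(1, 1/(x^2)).
g^{ij}:
  [1, 0]
  [0, 1/x^2]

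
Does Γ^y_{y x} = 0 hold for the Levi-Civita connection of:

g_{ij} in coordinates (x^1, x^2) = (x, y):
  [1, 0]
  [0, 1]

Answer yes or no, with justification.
Γ^y_{y x} = (1/2) g^{yy} (∂_y g_{yx} + ∂_x g_{yy} - ∂_y g_{yx}) = (1/2)(1)((0) + (0) - (0)) = 0
This equals the proposed value 0.
Yes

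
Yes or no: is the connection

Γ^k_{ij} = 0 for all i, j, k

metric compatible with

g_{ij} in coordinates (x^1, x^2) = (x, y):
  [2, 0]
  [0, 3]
Using ∇_k g_{ij} = ∂_k g_{ij} - Γ^m_{ki} g_{mj} - Γ^m_{kj} g_{im}:
e.g. ∇_y g_{xx} = (0) - (0) - (0) = 0
Every component ∇_k g_{ij} vanishes: the connection is metric compatible.
Yes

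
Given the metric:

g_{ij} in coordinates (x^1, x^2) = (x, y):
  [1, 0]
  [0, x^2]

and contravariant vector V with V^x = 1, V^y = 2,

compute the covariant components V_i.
V_i = g_{ij} V^j:
V_x = (1)(1) + (0)(2) = 1
V_y = (0)(1) + (x^2)(2) = 2*x^2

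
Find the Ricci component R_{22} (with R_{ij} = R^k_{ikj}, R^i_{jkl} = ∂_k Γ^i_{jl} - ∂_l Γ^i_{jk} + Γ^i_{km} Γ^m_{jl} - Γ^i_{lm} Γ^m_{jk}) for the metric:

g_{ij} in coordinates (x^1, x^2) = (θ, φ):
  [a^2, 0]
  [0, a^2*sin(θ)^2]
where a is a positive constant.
Non-zero Christoffel symbols (Γ^k_{ij} = Γ^k_{ji}):
Γ^θ_{φ φ} = -sin(2*θ)/2
Γ^φ_{θ φ} = 1/tan(θ)
R^θ_{φ θ φ} = ∂_θ Γ^θ_{φ φ} - ∂_φ Γ^θ_{φ θ} + Γ^θ_{θ m} Γ^m_{φ φ} - Γ^θ_{φ m} Γ^m_{φ θ}
  = (-cos(2*θ)) - (0) + (0) - (-cos(θ)^2) = sin(θ)^2
R^φ_{φ φ φ} = 0 (a repeated index in an antisymmetric pair)
R_{φφ} = R^θ_{φ θ φ} + R^φ_{φ φ φ} = (sin(θ)^2) + (0) = sin(θ)^2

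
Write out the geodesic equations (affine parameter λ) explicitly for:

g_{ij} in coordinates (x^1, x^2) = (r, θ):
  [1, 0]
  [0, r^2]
Geodesic equation: d^2x^k/dλ^2 + Γ^k_{ij} (dx^i/dλ)(dx^j/dλ) = 0.
Non-zero Christoffel symbols:
Γ^r_{θ θ} = -r
Γ^θ_{r θ} = 1/r
Substituting (the symmetric pair Γ^k_{ij}, Γ^k_{ji} combines into a factor 2):
d^2r/dλ^2 - r (dθ/dλ)^2 = 0
d^2θ/dλ^2 + (2/r) (dr/dλ)(dθ/dλ) = 0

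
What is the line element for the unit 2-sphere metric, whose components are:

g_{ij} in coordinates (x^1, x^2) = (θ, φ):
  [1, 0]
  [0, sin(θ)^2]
ds^2 = g_{ij} dx^i dx^j; only the non-zero components contribute.
ds^2 = dθ^2 + sin(θ)^2 dφ^2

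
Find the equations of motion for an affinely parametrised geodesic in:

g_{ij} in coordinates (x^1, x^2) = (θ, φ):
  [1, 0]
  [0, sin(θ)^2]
Geodesic equation: d^2x^k/dλ^2 + Γ^k_{ij} (dx^i/dλ)(dx^j/dλ) = 0.
Non-zero Christoffel symbols:
Γ^θ_{φ φ} = -sin(2*θ)/2
Γ^φ_{θ φ} = 1/tan(θ)
Substituting (the symmetric pair Γ^k_{ij}, Γ^k_{ji} combines into a factor 2):
d^2θ/dλ^2 - (sin(2*θ)/2) (dφ/dλ)^2 = 0
d^2φ/dλ^2 + (2/tan(θ)) (dθ/dλ)(dφ/dλ) = 0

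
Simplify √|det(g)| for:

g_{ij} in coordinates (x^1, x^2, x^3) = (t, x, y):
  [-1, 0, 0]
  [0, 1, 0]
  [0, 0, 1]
det(g) = -1
√|det(g)| = 1
Volume element: dV = 1 dt dx dy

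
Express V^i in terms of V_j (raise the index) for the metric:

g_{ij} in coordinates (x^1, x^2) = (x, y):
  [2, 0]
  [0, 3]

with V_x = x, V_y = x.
Inverse metric (diagonal): g^{xx} = 1/2, g^{yy} = 1/3
V^i = g^{ij} V_j:
V^x = (1/2)(x) + (0)(x) = x/2
V^y = (0)(x) + (1/3)(x) = x/3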